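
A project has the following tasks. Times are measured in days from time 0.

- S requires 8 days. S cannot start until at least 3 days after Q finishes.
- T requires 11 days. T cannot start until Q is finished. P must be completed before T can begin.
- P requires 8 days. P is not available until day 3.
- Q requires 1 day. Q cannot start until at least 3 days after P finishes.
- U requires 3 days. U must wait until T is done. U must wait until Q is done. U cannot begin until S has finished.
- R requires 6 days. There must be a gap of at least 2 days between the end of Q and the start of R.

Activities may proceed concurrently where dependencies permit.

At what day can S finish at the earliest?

26

After its own release at day 3, P can start at day 3 and finishes at day 11.
Q cannot begin until P (finishes day 11, plus 3-day gap → day 14). It runs from day 14 to 14 + 1 = day 15.
S waits on Q (finishes day 15, plus 3-day gap → day 18), so it starts at day 18 and finishes at 18 + 8 = day 26.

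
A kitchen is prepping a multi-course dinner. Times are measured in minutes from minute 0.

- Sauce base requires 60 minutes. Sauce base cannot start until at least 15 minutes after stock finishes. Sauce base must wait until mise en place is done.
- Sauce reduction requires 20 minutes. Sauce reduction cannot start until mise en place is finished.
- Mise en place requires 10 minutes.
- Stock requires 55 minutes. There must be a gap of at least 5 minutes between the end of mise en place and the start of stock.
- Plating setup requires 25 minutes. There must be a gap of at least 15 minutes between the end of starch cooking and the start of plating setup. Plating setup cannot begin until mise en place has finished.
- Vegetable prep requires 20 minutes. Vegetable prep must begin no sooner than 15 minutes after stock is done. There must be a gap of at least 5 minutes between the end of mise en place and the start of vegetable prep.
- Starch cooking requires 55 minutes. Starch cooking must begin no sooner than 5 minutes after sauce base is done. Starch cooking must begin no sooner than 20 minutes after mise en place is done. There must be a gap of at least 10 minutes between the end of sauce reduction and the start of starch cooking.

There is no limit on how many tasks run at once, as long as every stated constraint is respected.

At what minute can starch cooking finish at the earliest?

205

Mise en place can start immediately at minute 0; it finishes at minute 10.
After mise en place (finishes minute 10), sauce reduction can start at minute 10 and finishes at minute 30.
Stock waits on mise en place (finishes minute 10, plus 5-minute gap → minute 15), so it starts at minute 15 and finishes at 15 + 55 = minute 70.
For sauce base: stock (finishes minute 70, plus 15-minute gap → minute 85); mise en place (finishes minute 10). Taking the maximum gives a start of minute 85, and it finishes at 85 + 60 = minute 145.
Starch cooking needs all of sauce base (finishes minute 145, plus 5-minute gap → minute 150); mise en place (finishes minute 10, plus 20-minute gap → minute 30); sauce reduction (finishes minute 30, plus 10-minute gap → minute 40). That puts its earliest start at minute 150; it finishes at 150 + 55 = minute 205.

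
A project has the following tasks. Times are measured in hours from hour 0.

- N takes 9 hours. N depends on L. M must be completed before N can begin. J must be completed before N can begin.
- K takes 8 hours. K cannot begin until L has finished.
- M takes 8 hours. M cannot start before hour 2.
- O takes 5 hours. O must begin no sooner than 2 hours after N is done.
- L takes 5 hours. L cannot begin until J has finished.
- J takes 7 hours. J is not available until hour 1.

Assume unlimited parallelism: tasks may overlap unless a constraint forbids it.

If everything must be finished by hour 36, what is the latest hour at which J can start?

8

K has no dependents, so it just needs to finish by hour 36. Starting by 36 − 8 = hour 28 achieves that.
O has no dependents, so it just needs to finish by hour 36. Starting by 36 − 5 = hour 31 achieves that.
N must finish before O (must start by hour 31, minus 2-hour gap → hour 29). With a 9-hour duration, N must start by 29 − 9 = hour 20.
L has several dependents: K (must start by hour 28); N (must start by hour 20). The earliest of those limits is hour 20, so L must start by 20 − 5 = hour 15.
J feeds L (must start by hour 15); N (must start by hour 20). Taking the minimum, J must finish by hour 15 and start by 15 − 7 = hour 8.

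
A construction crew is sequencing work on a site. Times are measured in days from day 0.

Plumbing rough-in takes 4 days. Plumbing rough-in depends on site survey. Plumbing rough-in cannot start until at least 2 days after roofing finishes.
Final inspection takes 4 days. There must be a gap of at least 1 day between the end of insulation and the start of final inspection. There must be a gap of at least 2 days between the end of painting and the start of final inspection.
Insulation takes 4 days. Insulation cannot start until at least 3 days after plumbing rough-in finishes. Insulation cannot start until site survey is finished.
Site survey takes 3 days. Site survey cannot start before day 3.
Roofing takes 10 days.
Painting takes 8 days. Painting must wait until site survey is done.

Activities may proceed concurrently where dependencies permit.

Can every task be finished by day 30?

Yes

Roofing has no prerequisites, so it starts at day 0 and finishes at day 10.
After its own release at day 3, site survey can start at day 3 and finishes at day 6.
Painting waits on site survey (finishes day 6), so it starts at day 6 and finishes at 6 + 8 = day 14.
For plumbing rough-in: site survey (finishes day 6); roofing (finishes day 10, plus 2-day gap → day 12). Taking the maximum gives a start of day 12, and it finishes at 12 + 4 = day 16.
Insulation cannot start until plumbing rough-in (finishes day 16, plus 3-day gap → day 19); site survey (finishes day 6). The controlling bound is day 19, so insulation finishes at 19 + 4 = day 23.
Final inspection has to wait for insulation (finishes day 23, plus 1-day gap → day 24); painting (finishes day 14, plus 2-day gap → day 16). The latest of these is day 24, so final inspection runs day 24 to 24 + 4 = day 28.
Every task is finished by day 28, which is no later than the deadline of 30, so the schedule is feasible.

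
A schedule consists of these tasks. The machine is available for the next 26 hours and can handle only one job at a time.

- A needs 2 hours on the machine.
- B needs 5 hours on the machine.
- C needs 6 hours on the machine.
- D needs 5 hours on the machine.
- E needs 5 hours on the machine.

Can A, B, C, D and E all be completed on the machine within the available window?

Yes

Running back to back, the jobs need 2 + 5 + 6 + 5 + 5 = 23 hours on the machine.
Since 23 ≤ 26, they fit within the window.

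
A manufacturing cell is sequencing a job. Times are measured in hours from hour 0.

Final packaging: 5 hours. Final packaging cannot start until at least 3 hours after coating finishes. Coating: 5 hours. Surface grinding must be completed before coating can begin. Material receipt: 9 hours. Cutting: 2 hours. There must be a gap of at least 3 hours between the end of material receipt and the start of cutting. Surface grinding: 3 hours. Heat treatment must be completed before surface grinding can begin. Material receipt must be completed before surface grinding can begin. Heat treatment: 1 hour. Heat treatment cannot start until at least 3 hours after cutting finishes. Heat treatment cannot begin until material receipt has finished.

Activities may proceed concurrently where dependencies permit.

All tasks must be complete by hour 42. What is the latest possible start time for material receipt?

8

Nothing follows final packaging; the deadline of hour 42 is its only limit. It must start by 42 − 5 = hour 37.
Since final packaging (must start by hour 37, minus 3-hour gap → hour 34) depends on it, coating must finish by hour 34. Backing off its 5-hour duration gives a latest start of hour 29.
Surface grinding feeds into coating (must start by hour 29); so surface grinding must finish by hour 29 and therefore start by hour 26.
Heat treatment must finish before surface grinding (must start by hour 26). With a 1-hour duration, heat treatment must start by 26 − 1 = hour 25.
Cutting feeds into heat treatment (must start by hour 25, minus 3-hour gap → hour 22); so cutting must finish by hour 22 and therefore start by hour 20.
For material receipt: cutting (must start by hour 20, minus 3-hour gap → hour 17); heat treatment (must start by hour 25); surface grinding (must start by hour 26). The most restrictive is hour 17; with a 9-hour duration, material receipt must start by hour 8.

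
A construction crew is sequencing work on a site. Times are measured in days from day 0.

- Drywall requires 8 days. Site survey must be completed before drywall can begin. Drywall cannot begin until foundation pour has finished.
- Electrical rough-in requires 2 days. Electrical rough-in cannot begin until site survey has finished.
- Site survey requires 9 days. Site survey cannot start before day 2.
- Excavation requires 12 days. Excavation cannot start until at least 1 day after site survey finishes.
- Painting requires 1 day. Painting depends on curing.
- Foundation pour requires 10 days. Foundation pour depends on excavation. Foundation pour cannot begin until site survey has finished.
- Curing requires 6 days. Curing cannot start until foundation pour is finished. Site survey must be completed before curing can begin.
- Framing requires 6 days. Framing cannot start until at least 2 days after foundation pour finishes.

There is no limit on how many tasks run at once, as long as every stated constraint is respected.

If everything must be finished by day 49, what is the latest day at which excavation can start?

Painting has no dependents, so it just needs to finish by day 49. Starting by 49 − 1 = day 48 achieves that.
Curing feeds into painting (must start by day 48); so curing must finish by day 48 and therefore start by day 42.
Nothing follows framing; the deadline of day 49 is its only limit. It must start by 49 − 6 = day 43.
To finish by day 49, drywall (duration 8) must start no later than day 41.
Foundation pour has several dependents: curing (must start by day 42); framing (must start by day 43, minus 2-day gap → day 41); drywall (must start by day 41). The earliest of those limits is day 41, so foundation pour must start by 41 − 10 = day 31.
Since foundation pour (must start by day 31) depends on it, excavation must finish by day 31. Backing off its 12-day duration gives a latest start of day 19.

19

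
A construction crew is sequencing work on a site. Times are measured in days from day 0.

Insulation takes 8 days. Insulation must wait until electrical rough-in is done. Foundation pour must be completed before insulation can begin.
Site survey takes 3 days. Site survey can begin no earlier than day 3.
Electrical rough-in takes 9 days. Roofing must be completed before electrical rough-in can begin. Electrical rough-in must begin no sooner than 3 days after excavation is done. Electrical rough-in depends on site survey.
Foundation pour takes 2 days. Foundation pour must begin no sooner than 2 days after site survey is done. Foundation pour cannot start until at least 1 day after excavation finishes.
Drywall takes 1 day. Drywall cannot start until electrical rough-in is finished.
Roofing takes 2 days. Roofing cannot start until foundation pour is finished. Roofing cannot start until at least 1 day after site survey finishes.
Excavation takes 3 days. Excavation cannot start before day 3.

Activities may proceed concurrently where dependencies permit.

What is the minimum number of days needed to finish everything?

29

Excavation waits on its own release at day 3, so it starts at day 3 and finishes at 3 + 3 = day 6.
Site survey cannot begin until its own release at day 3. It runs from day 3 to 3 + 3 = day 6.
Foundation pour has to wait for site survey (finishes day 6, plus 2-day gap → day 8); excavation (finishes day 6, plus 1-day gap → day 7). The latest of these is day 8, so foundation pour runs day 8 to 8 + 2 = day 10.
For roofing: foundation pour (finishes day 10); site survey (finishes day 6, plus 1-day gap → day 7). Taking the maximum gives a start of day 10, and it finishes at 10 + 2 = day 12.
Electrical rough-in needs all of roofing (finishes day 12); excavation (finishes day 6, plus 3-day gap → day 9); site survey (finishes day 6). That puts its earliest start at day 12; it finishes at 12 + 9 = day 21.
After electrical rough-in (finishes day 21), drywall can start at day 21 and finishes at day 22.
For insulation: electrical rough-in (finishes day 21); foundation pour (finishes day 10). Taking the maximum gives a start of day 21, and it finishes at 21 + 8 = day 29.
All tasks are finished once the last one completes. Finish times: Site survey at 6, Excavation at 6, Foundation pour at 10, Roofing at 12, Electrical rough-in at 21, Insulation at 29, Drywall at 22. The latest is day 29.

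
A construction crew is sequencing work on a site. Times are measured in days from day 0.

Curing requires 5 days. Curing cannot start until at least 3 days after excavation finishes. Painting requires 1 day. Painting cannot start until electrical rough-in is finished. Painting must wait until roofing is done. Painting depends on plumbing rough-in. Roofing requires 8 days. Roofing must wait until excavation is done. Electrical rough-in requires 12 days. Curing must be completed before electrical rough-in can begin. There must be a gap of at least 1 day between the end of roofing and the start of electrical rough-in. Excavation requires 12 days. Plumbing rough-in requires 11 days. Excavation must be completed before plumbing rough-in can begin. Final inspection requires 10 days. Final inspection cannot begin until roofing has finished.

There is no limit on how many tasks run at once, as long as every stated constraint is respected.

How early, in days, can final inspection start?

Excavation can start immediately at day 0; it finishes at day 12.
After excavation (finishes day 12), roofing can start at day 12 and finishes at day 20.
Final inspection waits on roofing (finishes day 20), so the earliest it can start is day 20.

20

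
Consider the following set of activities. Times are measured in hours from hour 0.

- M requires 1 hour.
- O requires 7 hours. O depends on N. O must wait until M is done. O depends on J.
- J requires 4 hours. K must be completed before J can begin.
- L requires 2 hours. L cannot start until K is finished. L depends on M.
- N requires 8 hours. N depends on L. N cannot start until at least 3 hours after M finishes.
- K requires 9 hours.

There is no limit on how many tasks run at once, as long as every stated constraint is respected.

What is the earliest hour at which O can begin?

M has no prerequisites, so it starts at hour 0 and finishes at hour 1.
K can start immediately at hour 0; it finishes at hour 9.
For L: K (finishes hour 9); M (finishes hour 1). Taking the maximum gives a start of hour 9, and it finishes at 9 + 2 = hour 11.
N has to wait for L (finishes hour 11); M (finishes hour 1, plus 3-hour gap → hour 4). The latest of these is hour 11, so N runs hour 11 to 11 + 8 = hour 19.
J waits on K (finishes hour 9), so it starts at hour 9 and finishes at 9 + 4 = hour 13.
O waits on N (finishes hour 19); M (finishes hour 1); J (finishes hour 13). The latest of these is hour 19, which is the earliest O can start.

19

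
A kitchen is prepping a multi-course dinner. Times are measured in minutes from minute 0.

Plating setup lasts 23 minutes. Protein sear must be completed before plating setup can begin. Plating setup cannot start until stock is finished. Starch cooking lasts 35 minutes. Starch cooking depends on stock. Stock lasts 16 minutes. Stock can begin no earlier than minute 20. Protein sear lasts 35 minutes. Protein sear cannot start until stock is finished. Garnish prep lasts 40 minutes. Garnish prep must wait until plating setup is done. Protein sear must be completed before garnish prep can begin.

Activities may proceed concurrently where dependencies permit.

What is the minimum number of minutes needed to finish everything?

134

After its own release at minute 20, stock can start at minute 20 and finishes at minute 36.
After stock (finishes minute 36), starch cooking can start at minute 36 and finishes at minute 71.
Protein sear cannot begin until stock (finishes minute 36). It runs from minute 36 to 36 + 35 = minute 71.
For plating setup: protein sear (finishes minute 71); stock (finishes minute 36). Taking the maximum gives a start of minute 71, and it finishes at 71 + 23 = minute 94.
Garnish prep needs all of plating setup (finishes minute 94); protein sear (finishes minute 71). That puts its earliest start at minute 94; it finishes at 94 + 40 = minute 134.
All tasks are finished once the last one completes. Finish times: Stock at 36, Protein sear at 71, Starch cooking at 71, Plating setup at 94, Garnish prep at 134. The latest is minute 134.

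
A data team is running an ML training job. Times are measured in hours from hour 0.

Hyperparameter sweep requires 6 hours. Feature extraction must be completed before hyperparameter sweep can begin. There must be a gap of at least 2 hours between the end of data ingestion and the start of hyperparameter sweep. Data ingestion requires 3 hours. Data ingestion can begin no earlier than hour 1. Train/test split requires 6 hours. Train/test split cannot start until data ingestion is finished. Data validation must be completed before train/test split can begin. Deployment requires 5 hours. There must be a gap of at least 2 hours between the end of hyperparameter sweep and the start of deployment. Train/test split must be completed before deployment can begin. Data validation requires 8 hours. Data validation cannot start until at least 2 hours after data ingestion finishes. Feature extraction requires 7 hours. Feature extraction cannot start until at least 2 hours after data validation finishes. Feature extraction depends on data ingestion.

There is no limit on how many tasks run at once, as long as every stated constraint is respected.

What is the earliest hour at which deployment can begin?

After its own release at hour 1, data ingestion can start at hour 1 and finishes at hour 4.
Data validation waits on data ingestion (finishes hour 4, plus 2-hour gap → hour 6), so it starts at hour 6 and finishes at 6 + 8 = hour 14.
Train/test split cannot start until data ingestion (finishes hour 4); data validation (finishes hour 14). The controlling bound is hour 14, so train/test split finishes at 14 + 6 = hour 20.
Feature extraction has to wait for data validation (finishes hour 14, plus 2-hour gap → hour 16); data ingestion (finishes hour 4). The latest of these is hour 16, so feature extraction runs hour 16 to 16 + 7 = hour 23.
Hyperparameter sweep has to wait for feature extraction (finishes hour 23); data ingestion (finishes hour 4, plus 2-hour gap → hour 6). The latest of these is hour 23, so hyperparameter sweep runs hour 23 to 23 + 6 = hour 29.
Deployment waits on hyperparameter sweep (finishes hour 29, plus 2-hour gap → hour 31); train/test split (finishes hour 20). The latest of these is hour 31, which is the earliest deployment can start.

31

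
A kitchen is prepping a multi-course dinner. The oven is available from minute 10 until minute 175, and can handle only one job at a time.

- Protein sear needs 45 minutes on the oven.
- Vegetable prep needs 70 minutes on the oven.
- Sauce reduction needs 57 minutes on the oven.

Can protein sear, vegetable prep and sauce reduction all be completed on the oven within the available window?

No

The oven window is 175 − 10 = 165 minutes.
Running back to back, the jobs need 45 + 70 + 57 = 172 minutes on the oven.
Since 172 > 165, they cannot all fit.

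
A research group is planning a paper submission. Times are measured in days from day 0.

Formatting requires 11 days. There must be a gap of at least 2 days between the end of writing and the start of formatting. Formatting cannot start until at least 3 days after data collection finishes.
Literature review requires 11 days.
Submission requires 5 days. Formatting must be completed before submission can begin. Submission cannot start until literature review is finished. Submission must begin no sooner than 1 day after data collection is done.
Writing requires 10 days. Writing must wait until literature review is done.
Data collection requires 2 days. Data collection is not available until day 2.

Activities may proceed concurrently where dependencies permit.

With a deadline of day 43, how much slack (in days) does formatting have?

4

Data collection cannot begin until its own release at day 2. It runs from day 2 to 2 + 2 = day 4.
Literature review can start immediately at day 0; it finishes at day 11.
After literature review (finishes day 11), writing can start at day 11 and finishes at day 21.
Formatting has to wait for writing (finishes day 21, plus 2-day gap → day 23); data collection (finishes day 4, plus 3-day gap → day 7). The latest of these is day 23, so formatting runs day 23 to 23 + 11 = day 34.

Working backward from the deadline:
To finish by day 43, submission (duration 5) must start no later than day 38.
Formatting feeds into submission (must start by day 38); so formatting must finish by day 38 and therefore start by day 27.
So formatting can start as early as day 23 and as late as day 27, giving 27 − 23 = 4 days of slack.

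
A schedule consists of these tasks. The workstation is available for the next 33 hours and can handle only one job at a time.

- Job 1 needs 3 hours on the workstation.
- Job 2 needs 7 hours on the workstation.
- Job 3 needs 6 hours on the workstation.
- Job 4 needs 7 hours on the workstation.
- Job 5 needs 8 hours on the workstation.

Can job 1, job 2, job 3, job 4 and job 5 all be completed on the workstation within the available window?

Yes

Running back to back, the jobs need 3 + 7 + 6 + 7 + 8 = 31 hours on the workstation.
Since 31 ≤ 33, they fit within the window.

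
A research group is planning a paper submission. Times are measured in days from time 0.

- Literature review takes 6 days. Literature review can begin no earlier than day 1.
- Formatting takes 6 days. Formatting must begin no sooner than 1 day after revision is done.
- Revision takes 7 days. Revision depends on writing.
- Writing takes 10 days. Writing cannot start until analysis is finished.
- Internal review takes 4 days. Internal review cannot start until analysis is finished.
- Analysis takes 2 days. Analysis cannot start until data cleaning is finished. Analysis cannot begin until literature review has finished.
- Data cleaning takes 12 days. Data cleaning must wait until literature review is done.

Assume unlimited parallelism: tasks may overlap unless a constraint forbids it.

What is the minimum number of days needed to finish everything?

Literature review cannot begin until its own release at day 1. It runs from day 1 to 1 + 6 = day 7.
After literature review (finishes day 7), data cleaning can start at day 7 and finishes at day 19.
Analysis has to wait for data cleaning (finishes day 19); literature review (finishes day 7). The latest of these is day 19, so analysis runs day 19 to 19 + 2 = day 21.
Internal review waits on analysis (finishes day 21), so it starts at day 21 and finishes at 21 + 4 = day 25.
After analysis (finishes day 21), writing can start at day 21 and finishes at day 31.
Revision cannot begin until writing (finishes day 31). It runs from day 31 to 31 + 7 = day 38.
Formatting cannot begin until revision (finishes day 38, plus 1-day gap → day 39). It runs from day 39 to 39 + 6 = day 45.
All tasks are finished once the last one completes. Finish times: Literature review at 7, Data cleaning at 19, Analysis at 21, Writing at 31, Internal review at 25, Revision at 38, Formatting at 45. The latest is day 45.

45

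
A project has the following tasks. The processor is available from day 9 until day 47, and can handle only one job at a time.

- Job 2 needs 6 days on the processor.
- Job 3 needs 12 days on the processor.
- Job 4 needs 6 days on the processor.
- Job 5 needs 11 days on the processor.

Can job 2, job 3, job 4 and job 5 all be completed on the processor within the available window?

The processor window is 47 − 9 = 38 days.
Running back to back, the jobs need 6 + 12 + 6 + 11 = 35 days on the processor.
Since 35 ≤ 38, they fit within the window.

Yes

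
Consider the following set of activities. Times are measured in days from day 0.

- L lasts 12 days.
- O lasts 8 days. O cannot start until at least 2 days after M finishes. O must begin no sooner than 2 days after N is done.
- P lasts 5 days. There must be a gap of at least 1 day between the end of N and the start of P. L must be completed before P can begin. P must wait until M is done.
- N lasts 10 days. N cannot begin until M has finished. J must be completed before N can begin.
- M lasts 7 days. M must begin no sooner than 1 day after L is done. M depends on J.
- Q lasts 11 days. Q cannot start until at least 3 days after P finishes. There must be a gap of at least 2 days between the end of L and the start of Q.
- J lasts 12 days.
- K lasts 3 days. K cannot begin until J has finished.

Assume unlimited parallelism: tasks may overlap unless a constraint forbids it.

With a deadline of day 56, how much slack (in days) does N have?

6

L can start immediately at day 0; it finishes at day 12.
Nothing blocks J, so it runs from day 0 to day 12.
For M: L (finishes day 12, plus 1-day gap → day 13); J (finishes day 12). Taking the maximum gives a start of day 13, and it finishes at 13 + 7 = day 20.
For N: M (finishes day 20); J (finishes day 12). Taking the maximum gives a start of day 20, and it finishes at 20 + 10 = day 30.

Working backward from the deadline:
O must finish by day 56; it takes 8 days, so it must start by 56 − 8 = day 48.
Q has no dependents, so it just needs to finish by day 56. Starting by 56 − 11 = day 45 achieves that.
P has to be done before Q (must start by day 45, minus 3-day gap → day 42). That means finishing by day 42, i.e. starting by 42 − 5 = day 37.
N must finish in time for O (must start by day 48, minus 2-day gap → day 46); P (must start by day 37, minus 1-day gap → day 36). The tightest is day 36, so N must start by 36 − 10 = day 26.
So N can start as early as day 20 and as late as day 26, giving 26 − 20 = 6 days of slack.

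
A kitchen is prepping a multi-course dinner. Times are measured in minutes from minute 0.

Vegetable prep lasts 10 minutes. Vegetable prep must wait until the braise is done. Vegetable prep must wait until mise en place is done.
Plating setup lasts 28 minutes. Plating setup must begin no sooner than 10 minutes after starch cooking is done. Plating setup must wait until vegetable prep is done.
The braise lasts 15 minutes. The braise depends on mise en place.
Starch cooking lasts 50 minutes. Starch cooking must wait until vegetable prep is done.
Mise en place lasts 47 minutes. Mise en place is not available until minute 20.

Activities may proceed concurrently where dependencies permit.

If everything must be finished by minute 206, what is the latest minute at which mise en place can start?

46

Plating setup must finish by minute 206; it takes 28 minutes, so it must start by 206 − 28 = minute 178.
Starch cooking feeds into plating setup (must start by minute 178, minus 10-minute gap → minute 168); so starch cooking must finish by minute 168 and therefore start by minute 118.
Vegetable prep has several dependents: starch cooking (must start by minute 118); plating setup (must start by minute 178). The earliest of those limits is minute 118, so vegetable prep must start by 118 − 10 = minute 108.
The braise must finish before vegetable prep (must start by minute 108). With a 15-minute duration, the braise must start by 108 − 15 = minute 93.
Mise en place has several dependents: the braise (must start by minute 93); vegetable prep (must start by minute 108). The earliest of those limits is minute 93, so mise en place must start by 93 − 47 = minute 46.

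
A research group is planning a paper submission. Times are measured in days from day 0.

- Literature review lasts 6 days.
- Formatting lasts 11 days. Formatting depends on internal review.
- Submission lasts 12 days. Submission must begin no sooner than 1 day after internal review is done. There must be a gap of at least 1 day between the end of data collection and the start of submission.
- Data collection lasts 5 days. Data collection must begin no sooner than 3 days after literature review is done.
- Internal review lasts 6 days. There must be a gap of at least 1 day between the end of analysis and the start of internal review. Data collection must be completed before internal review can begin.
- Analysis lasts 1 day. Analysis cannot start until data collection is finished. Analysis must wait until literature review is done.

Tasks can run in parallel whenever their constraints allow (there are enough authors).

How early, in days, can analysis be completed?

Literature review has no prerequisites, so it starts at day 0 and finishes at day 6.
Data collection cannot begin until literature review (finishes day 6, plus 3-day gap → day 9). It runs from day 9 to 9 + 5 = day 14.
Analysis has to wait for data collection (finishes day 14); literature review (finishes day 6). The latest of these is day 14, so analysis runs day 14 to 14 + 1 = day 15.

15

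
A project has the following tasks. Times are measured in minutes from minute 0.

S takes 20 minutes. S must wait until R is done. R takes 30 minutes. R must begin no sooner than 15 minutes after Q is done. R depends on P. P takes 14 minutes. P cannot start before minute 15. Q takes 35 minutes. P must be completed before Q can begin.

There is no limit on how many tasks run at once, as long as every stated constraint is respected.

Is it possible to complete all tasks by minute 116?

After its own release at minute 15, P can start at minute 15 and finishes at minute 29.
After P (finishes minute 29), Q can start at minute 29 and finishes at minute 64.
For R: Q (finishes minute 64, plus 15-minute gap → minute 79); P (finishes minute 29). Taking the maximum gives a start of minute 79, and it finishes at 79 + 30 = minute 109.
After R (finishes minute 109), S can start at minute 109 and finishes at minute 129.
The earliest everything can be done is minute 129, which is after the deadline of 116, so it is not possible.

No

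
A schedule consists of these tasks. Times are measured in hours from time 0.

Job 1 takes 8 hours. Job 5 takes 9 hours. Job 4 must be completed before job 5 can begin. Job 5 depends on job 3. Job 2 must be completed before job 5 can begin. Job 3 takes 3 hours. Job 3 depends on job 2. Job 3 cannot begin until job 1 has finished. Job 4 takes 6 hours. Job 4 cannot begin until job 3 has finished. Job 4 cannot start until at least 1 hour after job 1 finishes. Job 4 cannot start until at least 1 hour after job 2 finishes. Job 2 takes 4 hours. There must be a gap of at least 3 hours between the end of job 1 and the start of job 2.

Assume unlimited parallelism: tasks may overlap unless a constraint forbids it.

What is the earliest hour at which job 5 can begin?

Job 1 can start immediately at hour 0; it finishes at hour 8.
Job 2 waits on job 1 (finishes hour 8, plus 3-hour gap → hour 11), so it starts at hour 11 and finishes at 11 + 4 = hour 15.
For job 3: job 2 (finishes hour 15); job 1 (finishes hour 8). Taking the maximum gives a start of hour 15, and it finishes at 15 + 3 = hour 18.
Job 4 needs all of job 3 (finishes hour 18); job 1 (finishes hour 8, plus 1-hour gap → hour 9); job 2 (finishes hour 15, plus 1-hour gap → hour 16). That puts its earliest start at hour 18; it finishes at 18 + 6 = hour 24.
Job 5 waits on job 4 (finishes hour 24); job 3 (finishes hour 18); job 2 (finishes hour 15). The latest of these is hour 24, which is the earliest job 5 can start.

24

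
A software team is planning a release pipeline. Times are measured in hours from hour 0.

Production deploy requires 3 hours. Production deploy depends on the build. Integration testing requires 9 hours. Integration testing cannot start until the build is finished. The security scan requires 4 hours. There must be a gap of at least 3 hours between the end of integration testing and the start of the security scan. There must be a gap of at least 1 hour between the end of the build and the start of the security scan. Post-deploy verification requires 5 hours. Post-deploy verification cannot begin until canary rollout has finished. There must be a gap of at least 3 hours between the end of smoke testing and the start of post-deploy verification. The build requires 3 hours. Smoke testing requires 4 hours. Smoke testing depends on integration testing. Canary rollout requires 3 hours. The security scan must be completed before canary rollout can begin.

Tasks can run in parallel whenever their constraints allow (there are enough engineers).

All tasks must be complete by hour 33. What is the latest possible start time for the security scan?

Post-deploy verification must finish by hour 33; it takes 5 hours, so it must start by 33 − 5 = hour 28.
Canary rollout feeds into post-deploy verification (must start by hour 28); so canary rollout must finish by hour 28 and therefore start by hour 25.
The security scan must finish before canary rollout (must start by hour 25). With a 4-hour duration, the security scan must start by 25 − 4 = hour 21.

21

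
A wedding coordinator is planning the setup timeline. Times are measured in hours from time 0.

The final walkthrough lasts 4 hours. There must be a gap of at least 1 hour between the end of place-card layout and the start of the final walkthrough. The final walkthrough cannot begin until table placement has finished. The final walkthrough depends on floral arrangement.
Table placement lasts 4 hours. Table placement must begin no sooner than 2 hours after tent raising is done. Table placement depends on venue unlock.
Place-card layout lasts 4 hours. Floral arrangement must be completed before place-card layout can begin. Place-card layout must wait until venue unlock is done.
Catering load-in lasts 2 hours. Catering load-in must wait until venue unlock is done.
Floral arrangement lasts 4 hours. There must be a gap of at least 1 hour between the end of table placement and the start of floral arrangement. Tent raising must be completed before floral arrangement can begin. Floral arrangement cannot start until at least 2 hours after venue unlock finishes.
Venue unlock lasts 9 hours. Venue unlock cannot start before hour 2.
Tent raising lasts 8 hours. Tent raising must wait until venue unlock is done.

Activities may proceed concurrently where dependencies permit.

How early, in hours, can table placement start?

After its own release at hour 2, venue unlock can start at hour 2 and finishes at hour 11.
Tent raising waits on venue unlock (finishes hour 11), so it starts at hour 11 and finishes at 11 + 8 = hour 19.
Table placement waits on tent raising (finishes hour 19, plus 2-hour gap → hour 21); venue unlock (finishes hour 11). The latest of these is hour 21, which is the earliest table placement can start.

21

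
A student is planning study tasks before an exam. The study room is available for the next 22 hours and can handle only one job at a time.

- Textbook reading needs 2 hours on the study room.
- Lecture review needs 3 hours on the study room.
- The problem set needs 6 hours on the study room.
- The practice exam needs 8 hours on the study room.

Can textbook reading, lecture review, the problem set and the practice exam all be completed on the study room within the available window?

Running back to back, the jobs need 2 + 3 + 6 + 8 = 19 hours on the study room.
Since 19 ≤ 22, they fit within the window.

Yes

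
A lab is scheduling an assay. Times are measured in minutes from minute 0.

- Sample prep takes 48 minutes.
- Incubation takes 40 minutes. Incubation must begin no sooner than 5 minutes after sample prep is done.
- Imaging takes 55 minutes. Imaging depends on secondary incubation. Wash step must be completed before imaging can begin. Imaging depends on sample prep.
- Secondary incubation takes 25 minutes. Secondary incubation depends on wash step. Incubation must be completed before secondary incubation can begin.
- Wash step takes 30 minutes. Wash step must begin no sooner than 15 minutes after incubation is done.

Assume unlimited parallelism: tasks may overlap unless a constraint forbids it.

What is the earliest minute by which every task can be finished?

Sample prep has no prerequisites, so it starts at minute 0 and finishes at minute 48.
Incubation cannot begin until sample prep (finishes minute 48, plus 5-minute gap → minute 53). It runs from minute 53 to 53 + 40 = minute 93.
After incubation (finishes minute 93, plus 15-minute gap → minute 108), wash step can start at minute 108 and finishes at minute 138.
Secondary incubation cannot start until wash step (finishes minute 138); incubation (finishes minute 93). The controlling bound is minute 138, so secondary incubation finishes at 138 + 25 = minute 163.
For imaging: secondary incubation (finishes minute 163); wash step (finishes minute 138); sample prep (finishes minute 48). Taking the maximum gives a start of minute 163, and it finishes at 163 + 55 = minute 218.
All tasks are finished once the last one completes. Finish times: Sample prep at 48, Incubation at 93, Wash step at 138, Secondary incubation at 163, Imaging at 218. The latest is minute 218.

218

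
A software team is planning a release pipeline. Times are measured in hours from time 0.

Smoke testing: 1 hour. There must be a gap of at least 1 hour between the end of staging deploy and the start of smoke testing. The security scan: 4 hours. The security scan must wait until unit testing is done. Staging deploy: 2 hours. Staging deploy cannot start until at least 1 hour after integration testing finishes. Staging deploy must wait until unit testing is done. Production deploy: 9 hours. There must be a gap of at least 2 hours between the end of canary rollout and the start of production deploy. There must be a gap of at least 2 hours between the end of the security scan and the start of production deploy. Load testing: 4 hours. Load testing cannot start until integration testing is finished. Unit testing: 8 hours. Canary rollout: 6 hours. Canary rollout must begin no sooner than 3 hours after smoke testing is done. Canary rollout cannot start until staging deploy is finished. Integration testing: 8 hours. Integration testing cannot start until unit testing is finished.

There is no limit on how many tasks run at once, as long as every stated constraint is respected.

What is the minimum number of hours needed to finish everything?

Nothing blocks unit testing, so it runs from hour 0 to hour 8.
After unit testing (finishes hour 8), the security scan can start at hour 8 and finishes at hour 12.
After unit testing (finishes hour 8), integration testing can start at hour 8 and finishes at hour 16.
After integration testing (finishes hour 16), load testing can start at hour 16 and finishes at hour 20.
Staging deploy needs all of integration testing (finishes hour 16, plus 1-hour gap → hour 17); unit testing (finishes hour 8). That puts its earliest start at hour 17; it finishes at 17 + 2 = hour 19.
After staging deploy (finishes hour 19, plus 1-hour gap → hour 20), smoke testing can start at hour 20 and finishes at hour 21.
For canary rollout: smoke testing (finishes hour 21, plus 3-hour gap → hour 24); staging deploy (finishes hour 19). Taking the maximum gives a start of hour 24, and it finishes at 24 + 6 = hour 30.
Production deploy needs all of canary rollout (finishes hour 30, plus 2-hour gap → hour 32); the security scan (finishes hour 12, plus 2-hour gap → hour 14). That puts its earliest start at hour 32; it finishes at 32 + 9 = hour 41.
All tasks are finished once the last one completes. Finish times: Unit testing at 8, Integration testing at 16, The security scan at 12, Staging deploy at 19, Smoke testing at 21, Canary rollout at 30, Load testing at 20, Production deploy at 41. The latest is hour 41.

41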